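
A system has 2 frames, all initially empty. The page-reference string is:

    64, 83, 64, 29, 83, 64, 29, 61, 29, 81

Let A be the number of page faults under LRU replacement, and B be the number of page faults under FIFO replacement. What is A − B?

Under LRU: F F . F F F F F . F → 8 faults.
Under FIFO: F F . F . F . F F F → 7 faults.
A − B = 8 − 7 = 1.

1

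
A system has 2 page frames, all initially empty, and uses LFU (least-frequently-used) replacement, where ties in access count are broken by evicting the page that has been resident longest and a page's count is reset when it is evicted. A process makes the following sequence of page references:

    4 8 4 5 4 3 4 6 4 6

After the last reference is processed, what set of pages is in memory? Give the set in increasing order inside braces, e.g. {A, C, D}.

{4, 6}

4: fault, frames (4)
8: fault, frames (4 8)
4: hit
5: fault, evict 8, frames (4 5)
4: hit
3: fault, evict 5, frames (4 3)
4: hit
6: fault, evict 3, frames (4 6)
4: hit
6: hit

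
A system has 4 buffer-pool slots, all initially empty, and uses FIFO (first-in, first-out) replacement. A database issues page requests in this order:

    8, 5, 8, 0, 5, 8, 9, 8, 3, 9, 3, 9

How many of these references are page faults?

8 → miss, frames [8]
5 → miss, frames [8, 5]
8 → hit
0 → miss, frames [8, 5, 0]
5 → hit
8 → hit
9 → miss, frames [8, 5, 0, 9]
8 → hit
3 → miss, evict 8, frames [5, 0, 9, 3]
9 → hit
3 → hit
9 → hit
Page faults: 5.

5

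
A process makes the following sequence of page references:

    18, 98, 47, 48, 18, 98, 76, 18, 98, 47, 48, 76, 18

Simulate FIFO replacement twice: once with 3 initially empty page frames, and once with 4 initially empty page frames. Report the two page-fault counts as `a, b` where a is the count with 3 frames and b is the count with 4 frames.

3 frames: F F F F F F F . . F F . F → 10 faults.
4 frames: F F F F . . F F F F F F F → 11 faults.
11 > 10: adding a frame increased faults — Belady's anomaly.

10, 11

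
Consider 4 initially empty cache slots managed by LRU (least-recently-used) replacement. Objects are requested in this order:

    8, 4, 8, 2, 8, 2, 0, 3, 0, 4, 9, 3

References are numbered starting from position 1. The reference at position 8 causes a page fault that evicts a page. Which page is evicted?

pos 1: 8: fault, frames (8)
pos 2: 4: fault, frames (8 4)
pos 3: 8: hit
pos 4: 2: fault, frames (4 8 2)
pos 5: 8: hit
pos 6: 2: hit
pos 7: 0: fault, frames (4 8 2 0)
pos 8: 3: fault, evict 4, frames (8 2 0 3)
At position 8, page 4 is evicted.

4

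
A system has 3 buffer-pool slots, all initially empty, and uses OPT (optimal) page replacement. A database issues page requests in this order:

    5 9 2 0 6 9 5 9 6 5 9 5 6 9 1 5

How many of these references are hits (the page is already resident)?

5 → fault, frames {5}
9 → fault, frames {5,9}
2 → fault, frames {5,9,2}
0 → fault, evict 2, frames {5,9,0}
6 → fault, evict 0, frames {5,9,6}
9 → hit
5 → hit
9 → hit
6 → hit
5 → hit
9 → hit
5 → hit
6 → hit
9 → hit
1 → fault, evict 6, frames {5,9,1}
5 → hit
Hits: 10.

10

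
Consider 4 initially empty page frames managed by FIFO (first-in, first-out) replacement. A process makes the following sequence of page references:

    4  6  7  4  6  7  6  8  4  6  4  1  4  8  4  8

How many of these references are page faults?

6

4 -> miss, frames [4]
6 -> miss, frames [4, 6]
7 -> miss, frames [4, 6, 7]
4 -> hit
6 -> hit
7 -> hit
6 -> hit
8 -> miss, frames [4, 6, 7, 8]
4 -> hit
6 -> hit
4 -> hit
1 -> miss, evict 4, frames [6, 7, 8, 1]
4 -> miss, evict 6, frames [7, 8, 1, 4]
8 -> hit
4 -> hit
8 -> hit
Page faults: 6.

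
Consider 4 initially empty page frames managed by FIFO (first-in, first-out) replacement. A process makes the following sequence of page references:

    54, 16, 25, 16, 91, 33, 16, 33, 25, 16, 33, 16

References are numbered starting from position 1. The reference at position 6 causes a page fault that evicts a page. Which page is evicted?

54

pos 1: 54 → fault, frames {54}
pos 2: 16 → fault, frames {54,16}
pos 3: 25 → fault, frames {54,16,25}
pos 4: 16 → hit
pos 5: 91 → fault, frames {54,16,25,91}
pos 6: 33 → fault, evict 54, frames {16,25,91,33}
At position 6, page 54 is evicted.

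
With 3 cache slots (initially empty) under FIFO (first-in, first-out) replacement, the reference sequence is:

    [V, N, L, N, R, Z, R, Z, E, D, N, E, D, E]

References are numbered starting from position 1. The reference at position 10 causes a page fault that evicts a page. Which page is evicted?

R

pos 1: V → fault, frames [V]
pos 2: N → fault, frames [V, N]
pos 3: L → fault, frames [V, N, L]
pos 4: N → hit
pos 5: R → fault, evict V, frames [N, L, R]
pos 6: Z → fault, evict N, frames [L, R, Z]
pos 7: R → hit
pos 8: Z → hit
pos 9: E → fault, evict L, frames [R, Z, E]
pos 10: D → fault, evict R, frames [Z, E, D]
At position 10, page R is evicted.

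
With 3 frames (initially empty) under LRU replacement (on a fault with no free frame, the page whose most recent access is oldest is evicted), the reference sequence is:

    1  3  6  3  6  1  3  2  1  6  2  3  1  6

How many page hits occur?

1 → fault, frames {1}
3 → fault, frames {1,3}
6 → fault, frames {1,3,6}
3 → hit
6 → hit
1 → hit
3 → hit
2 → fault, evict 6, frames {1,3,2}
1 → hit
6 → fault, evict 3, frames {2,1,6}
2 → hit
3 → fault, evict 1, frames {6,2,3}
1 → fault, evict 6, frames {2,3,1}
6 → fault, evict 2, frames {3,1,6}
Hits: 6.

6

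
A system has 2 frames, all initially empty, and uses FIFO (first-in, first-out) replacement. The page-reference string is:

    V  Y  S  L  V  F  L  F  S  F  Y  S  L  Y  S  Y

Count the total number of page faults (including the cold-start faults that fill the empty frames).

14

V -> miss, frames [V]
Y -> miss, frames [V, Y]
S -> miss, evict V, frames [Y, S]
L -> miss, evict Y, frames [S, L]
V -> miss, evict S, frames [L, V]
F -> miss, evict L, frames [V, F]
L -> miss, evict V, frames [F, L]
F -> hit
S -> miss, evict F, frames [L, S]
F -> miss, evict L, frames [S, F]
Y -> miss, evict S, frames [F, Y]
S -> miss, evict F, frames [Y, S]
L -> miss, evict Y, frames [S, L]
Y -> miss, evict S, frames [L, Y]
S -> miss, evict L, frames [Y, S]
Y -> hit
Page faults: 14.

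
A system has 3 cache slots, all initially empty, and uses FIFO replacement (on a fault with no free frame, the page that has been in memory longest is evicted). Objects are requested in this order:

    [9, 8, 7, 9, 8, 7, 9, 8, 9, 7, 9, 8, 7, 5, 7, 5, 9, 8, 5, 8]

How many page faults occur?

6

9 → fault, frames (9)
8 → fault, frames (9 8)
7 → fault, frames (9 8 7)
9 → hit
8 → hit
7 → hit
9 → hit
8 → hit
9 → hit
7 → hit
9 → hit
8 → hit
7 → hit
5 → fault, evict 9, frames (8 7 5)
7 → hit
5 → hit
9 → fault, evict 8, frames (7 5 9)
8 → fault, evict 7, frames (5 9 8)
5 → hit
8 → hit
Page faults: 6.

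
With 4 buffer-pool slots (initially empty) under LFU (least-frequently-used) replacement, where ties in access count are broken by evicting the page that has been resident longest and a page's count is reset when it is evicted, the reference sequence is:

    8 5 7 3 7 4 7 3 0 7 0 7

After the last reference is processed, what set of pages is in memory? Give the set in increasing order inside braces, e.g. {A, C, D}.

{0, 3, 4, 7}

8: fault, frames (8)
5: fault, frames (8 5)
7: fault, frames (8 5 7)
3: fault, frames (8 5 7 3)
7: hit
4: fault, evict 8, frames (5 7 3 4)
7: hit
3: hit
0: fault, evict 5, frames (7 3 4 0)
7: hit
0: hit
7: hit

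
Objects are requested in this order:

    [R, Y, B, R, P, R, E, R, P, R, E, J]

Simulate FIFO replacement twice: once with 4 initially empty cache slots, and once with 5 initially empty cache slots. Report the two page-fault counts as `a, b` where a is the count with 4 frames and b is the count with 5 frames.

4 frames: F F F . F . F F . . . F → 7 faults.
5 frames: F F F . F . F . . . . F → 6 faults.
6 < 7: adding a frame reduced faults, as is typical.

7, 6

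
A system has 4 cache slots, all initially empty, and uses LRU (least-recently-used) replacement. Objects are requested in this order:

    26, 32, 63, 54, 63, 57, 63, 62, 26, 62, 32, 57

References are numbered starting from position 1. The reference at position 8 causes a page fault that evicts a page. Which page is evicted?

32

pos 1: 26 -> fault, frames {26}
pos 2: 32 -> fault, frames {26,32}
pos 3: 63 -> fault, frames {26,32,63}
pos 4: 54 -> fault, frames {26,32,63,54}
pos 5: 63 -> hit
pos 6: 57 -> fault, evict 26, frames {32,54,63,57}
pos 7: 63 -> hit
pos 8: 62 -> fault, evict 32, frames {54,57,63,62}
At position 8, page 32 is evicted.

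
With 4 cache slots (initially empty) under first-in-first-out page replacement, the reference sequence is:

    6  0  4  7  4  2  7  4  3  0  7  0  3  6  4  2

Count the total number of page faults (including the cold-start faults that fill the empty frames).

6 → fault, frames (6)
0 → fault, frames (6 0)
4 → fault, frames (6 0 4)
7 → fault, frames (6 0 4 7)
4 → hit
2 → fault, evict 6, frames (0 4 7 2)
7 → hit
4 → hit
3 → fault, evict 0, frames (4 7 2 3)
0 → fault, evict 4, frames (7 2 3 0)
7 → hit
0 → hit
3 → hit
6 → fault, evict 7, frames (2 3 0 6)
4 → fault, evict 2, frames (3 0 6 4)
2 → fault, evict 3, frames (0 6 4 2)
Page faults: 10.

10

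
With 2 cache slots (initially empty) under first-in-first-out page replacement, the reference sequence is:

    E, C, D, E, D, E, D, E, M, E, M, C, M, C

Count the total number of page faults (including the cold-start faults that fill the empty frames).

E -> fault, frames [E]
C -> fault, frames [E, C]
D -> fault, evict E, frames [C, D]
E -> fault, evict C, frames [D, E]
D -> hit
E -> hit
D -> hit
E -> hit
M -> fault, evict D, frames [E, M]
E -> hit
M -> hit
C -> fault, evict E, frames [M, C]
M -> hit
C -> hit
Page faults: 6.

6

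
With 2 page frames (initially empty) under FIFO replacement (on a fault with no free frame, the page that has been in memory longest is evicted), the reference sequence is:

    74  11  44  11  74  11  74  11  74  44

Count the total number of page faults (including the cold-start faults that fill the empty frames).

74 -> miss, frames [74]
11 -> miss, frames [74, 11]
44 -> miss, evict 74, frames [11, 44]
11 -> hit
74 -> miss, evict 11, frames [44, 74]
11 -> miss, evict 44, frames [74, 11]
74 -> hit
11 -> hit
74 -> hit
44 -> miss, evict 74, frames [11, 44]
Page faults: 6.

6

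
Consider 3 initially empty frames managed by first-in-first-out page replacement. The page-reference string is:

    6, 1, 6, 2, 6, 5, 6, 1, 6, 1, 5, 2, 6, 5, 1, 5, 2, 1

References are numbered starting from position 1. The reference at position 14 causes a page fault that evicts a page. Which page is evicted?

pos 1: 6 → miss, frames [6]
pos 2: 1 → miss, frames [6, 1]
pos 3: 6 → hit
pos 4: 2 → miss, frames [6, 1, 2]
pos 5: 6 → hit
pos 6: 5 → miss, evict 6, frames [1, 2, 5]
pos 7: 6 → miss, evict 1, frames [2, 5, 6]
pos 8: 1 → miss, evict 2, frames [5, 6, 1]
pos 9: 6 → hit
pos 10: 1 → hit
pos 11: 5 → hit
pos 12: 2 → miss, evict 5, frames [6, 1, 2]
pos 13: 6 → hit
pos 14: 5 → miss, evict 6, frames [1, 2, 5]
At position 14, page 6 is evicted.

6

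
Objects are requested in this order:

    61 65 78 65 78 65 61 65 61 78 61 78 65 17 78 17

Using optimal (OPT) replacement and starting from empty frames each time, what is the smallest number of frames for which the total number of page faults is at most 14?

2

f=1: 16 faults
f=2: 7 faults
f=3: 4 faults
f=4: 4 faults
Smallest f with faults ≤ 14 is 2.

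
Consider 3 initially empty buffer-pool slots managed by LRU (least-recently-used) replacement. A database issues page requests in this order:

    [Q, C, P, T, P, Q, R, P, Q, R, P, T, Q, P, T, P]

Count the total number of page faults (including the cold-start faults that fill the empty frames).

Q: fault, frames {Q}
C: fault, frames {Q,C}
P: fault, frames {Q,C,P}
T: fault, evict Q, frames {C,P,T}
P: hit
Q: fault, evict C, frames {T,P,Q}
R: fault, evict T, frames {P,Q,R}
P: hit
Q: hit
R: hit
P: hit
T: fault, evict Q, frames {R,P,T}
Q: fault, evict R, frames {P,T,Q}
P: hit
T: hit
P: hit
Page faults: 8.

8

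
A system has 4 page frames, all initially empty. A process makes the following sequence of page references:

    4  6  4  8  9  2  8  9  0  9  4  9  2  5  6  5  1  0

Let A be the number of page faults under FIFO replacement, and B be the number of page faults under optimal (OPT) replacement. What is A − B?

2

Under FIFO: F F . F F F . . F . F . . F F . F F → 11 faults.
Under OPT: F F . F F F . . F . . . . F F . F . → 9 faults.
A − B = 11 − 9 = 2.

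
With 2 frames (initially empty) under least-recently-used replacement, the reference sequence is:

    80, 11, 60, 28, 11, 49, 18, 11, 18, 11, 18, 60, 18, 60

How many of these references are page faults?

9

80 → miss, frames {80}
11 → miss, frames {80,11}
60 → miss, evict 80, frames {11,60}
28 → miss, evict 11, frames {60,28}
11 → miss, evict 60, frames {28,11}
49 → miss, evict 28, frames {11,49}
18 → miss, evict 11, frames {49,18}
11 → miss, evict 49, frames {18,11}
18 → hit
11 → hit
18 → hit
60 → miss, evict 11, frames {18,60}
18 → hit
60 → hit
Page faults: 9.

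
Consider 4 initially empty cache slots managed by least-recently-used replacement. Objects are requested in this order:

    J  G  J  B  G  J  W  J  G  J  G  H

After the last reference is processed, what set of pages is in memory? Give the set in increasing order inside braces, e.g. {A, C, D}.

J → fault, frames [J]
G → fault, frames [J, G]
J → hit
B → fault, frames [G, J, B]
G → hit
J → hit
W → fault, frames [B, G, J, W]
J → hit
G → hit
J → hit
G → hit
H → fault, evict B, frames [W, J, G, H]

{G, H, J, W}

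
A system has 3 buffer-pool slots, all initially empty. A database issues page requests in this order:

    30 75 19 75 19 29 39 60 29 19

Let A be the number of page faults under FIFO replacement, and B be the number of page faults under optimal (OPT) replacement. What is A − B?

Under FIFO: F F F . . F F F . F → 7 faults.
Under OPT: F F F . . F F F . . → 6 faults.
A − B = 7 − 6 = 1.

1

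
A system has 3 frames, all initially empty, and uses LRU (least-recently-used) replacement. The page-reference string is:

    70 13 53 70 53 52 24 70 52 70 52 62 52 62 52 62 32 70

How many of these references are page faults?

9

70 -> fault, frames [70]
13 -> fault, frames [70, 13]
53 -> fault, frames [70, 13, 53]
70 -> hit
53 -> hit
52 -> fault, evict 13, frames [70, 53, 52]
24 -> fault, evict 70, frames [53, 52, 24]
70 -> fault, evict 53, frames [52, 24, 70]
52 -> hit
70 -> hit
52 -> hit
62 -> fault, evict 24, frames [70, 52, 62]
52 -> hit
62 -> hit
52 -> hit
62 -> hit
32 -> fault, evict 70, frames [52, 62, 32]
70 -> fault, evict 52, frames [62, 32, 70]
Page faults: 9.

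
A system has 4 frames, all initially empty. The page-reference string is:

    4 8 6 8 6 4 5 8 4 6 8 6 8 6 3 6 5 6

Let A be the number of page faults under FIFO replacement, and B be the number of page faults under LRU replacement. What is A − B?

-1

Under FIFO: F F F . . . F . . . . . . . F . . . → 5 faults.
Under LRU: F F F . . . F . . . . . . . F . F . → 6 faults.
A − B = 5 − 6 = -1.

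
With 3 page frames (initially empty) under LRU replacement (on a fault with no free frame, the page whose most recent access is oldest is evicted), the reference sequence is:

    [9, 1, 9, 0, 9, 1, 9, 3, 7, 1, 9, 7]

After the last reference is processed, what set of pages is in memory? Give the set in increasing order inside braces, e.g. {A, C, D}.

9 -> fault, frames (9)
1 -> fault, frames (9 1)
9 -> hit
0 -> fault, frames (1 9 0)
9 -> hit
1 -> hit
9 -> hit
3 -> fault, evict 0, frames (1 9 3)
7 -> fault, evict 1, frames (9 3 7)
1 -> fault, evict 9, frames (3 7 1)
9 -> fault, evict 3, frames (7 1 9)
7 -> hit

{1, 7, 9}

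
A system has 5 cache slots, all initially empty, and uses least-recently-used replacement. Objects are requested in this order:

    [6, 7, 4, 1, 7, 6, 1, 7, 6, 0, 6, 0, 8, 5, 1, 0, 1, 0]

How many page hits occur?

6: fault, frames {6}
7: fault, frames {6,7}
4: fault, frames {6,7,4}
1: fault, frames {6,7,4,1}
7: hit
6: hit
1: hit
7: hit
6: hit
0: fault, frames {4,1,7,6,0}
6: hit
0: hit
8: fault, evict 4, frames {1,7,6,0,8}
5: fault, evict 1, frames {7,6,0,8,5}
1: fault, evict 7, frames {6,0,8,5,1}
0: hit
1: hit
0: hit
Hits: 10.

10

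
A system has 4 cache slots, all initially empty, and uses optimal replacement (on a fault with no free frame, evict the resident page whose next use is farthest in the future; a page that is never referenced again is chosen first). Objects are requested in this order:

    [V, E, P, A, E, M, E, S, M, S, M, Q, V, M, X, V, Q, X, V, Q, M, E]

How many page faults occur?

V: fault, frames {V}
E: fault, frames {V,E}
P: fault, frames {V,E,P}
A: fault, frames {V,E,P,A}
E: hit
M: fault, evict A, frames {V,E,P,M}
E: hit
S: fault, evict P, frames {V,E,M,S}
M: hit
S: hit
M: hit
Q: fault, evict S, frames {V,E,M,Q}
V: hit
M: hit
X: fault, evict E, frames {V,M,Q,X}
V: hit
Q: hit
X: hit
V: hit
Q: hit
M: hit
E: fault, evict X, frames {V,M,Q,E}
Page faults: 9.

9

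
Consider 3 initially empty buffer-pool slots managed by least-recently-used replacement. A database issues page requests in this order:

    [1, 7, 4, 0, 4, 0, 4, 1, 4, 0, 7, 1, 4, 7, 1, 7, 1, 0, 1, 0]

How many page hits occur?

11

1: fault, frames {1}
7: fault, frames {1,7}
4: fault, frames {1,7,4}
0: fault, evict 1, frames {7,4,0}
4: hit
0: hit
4: hit
1: fault, evict 7, frames {0,4,1}
4: hit
0: hit
7: fault, evict 1, frames {4,0,7}
1: fault, evict 4, frames {0,7,1}
4: fault, evict 0, frames {7,1,4}
7: hit
1: hit
7: hit
1: hit
0: fault, evict 4, frames {7,1,0}
1: hit
0: hit
Hits: 11.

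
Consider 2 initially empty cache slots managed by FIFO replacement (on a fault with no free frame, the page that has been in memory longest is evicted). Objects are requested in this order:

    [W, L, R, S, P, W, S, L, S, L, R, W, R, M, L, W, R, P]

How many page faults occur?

W: miss, frames (W)
L: miss, frames (W L)
R: miss, evict W, frames (L R)
S: miss, evict L, frames (R S)
P: miss, evict R, frames (S P)
W: miss, evict S, frames (P W)
S: miss, evict P, frames (W S)
L: miss, evict W, frames (S L)
S: hit
L: hit
R: miss, evict S, frames (L R)
W: miss, evict L, frames (R W)
R: hit
M: miss, evict R, frames (W M)
L: miss, evict W, frames (M L)
W: miss, evict M, frames (L W)
R: miss, evict L, frames (W R)
P: miss, evict W, frames (R P)
Page faults: 15.

15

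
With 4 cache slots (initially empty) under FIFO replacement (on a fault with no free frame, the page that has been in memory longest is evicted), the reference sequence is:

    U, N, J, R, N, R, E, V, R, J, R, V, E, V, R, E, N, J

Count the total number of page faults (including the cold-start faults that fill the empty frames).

8

U: fault, frames (U)
N: fault, frames (U N)
J: fault, frames (U N J)
R: fault, frames (U N J R)
N: hit
R: hit
E: fault, evict U, frames (N J R E)
V: fault, evict N, frames (J R E V)
R: hit
J: hit
R: hit
V: hit
E: hit
V: hit
R: hit
E: hit
N: fault, evict J, frames (R E V N)
J: fault, evict R, frames (E V N J)
Page faults: 8.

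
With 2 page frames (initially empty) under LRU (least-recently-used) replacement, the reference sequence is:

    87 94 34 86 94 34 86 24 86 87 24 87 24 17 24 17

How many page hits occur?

5

87 → miss, frames [87]
94 → miss, frames [87, 94]
34 → miss, evict 87, frames [94, 34]
86 → miss, evict 94, frames [34, 86]
94 → miss, evict 34, frames [86, 94]
34 → miss, evict 86, frames [94, 34]
86 → miss, evict 94, frames [34, 86]
24 → miss, evict 34, frames [86, 24]
86 → hit
87 → miss, evict 24, frames [86, 87]
24 → miss, evict 86, frames [87, 24]
87 → hit
24 → hit
17 → miss, evict 87, frames [24, 17]
24 → hit
17 → hit
Hits: 5.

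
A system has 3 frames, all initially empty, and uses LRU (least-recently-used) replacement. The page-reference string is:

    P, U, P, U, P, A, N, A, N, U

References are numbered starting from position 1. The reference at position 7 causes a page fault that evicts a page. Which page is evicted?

U

pos 1: P -> fault, frames {P}
pos 2: U -> fault, frames {P,U}
pos 3: P -> hit
pos 4: U -> hit
pos 5: P -> hit
pos 6: A -> fault, frames {U,P,A}
pos 7: N -> fault, evict U, frames {P,A,N}
At position 7, page U is evicted.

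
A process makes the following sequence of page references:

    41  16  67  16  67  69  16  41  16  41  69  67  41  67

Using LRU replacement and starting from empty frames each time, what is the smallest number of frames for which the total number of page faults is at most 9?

2

f=1: 14 faults
f=2: 9 faults
f=3: 6 faults
f=4: 4 faults
Smallest f with faults ≤ 9 is 2.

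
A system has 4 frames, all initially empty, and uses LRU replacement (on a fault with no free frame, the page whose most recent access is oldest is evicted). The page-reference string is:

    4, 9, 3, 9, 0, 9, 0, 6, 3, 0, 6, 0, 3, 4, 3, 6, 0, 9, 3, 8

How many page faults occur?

4: fault, frames {4}
9: fault, frames {4,9}
3: fault, frames {4,9,3}
9: hit
0: fault, frames {4,3,9,0}
9: hit
0: hit
6: fault, evict 4, frames {3,9,0,6}
3: hit
0: hit
6: hit
0: hit
3: hit
4: fault, evict 9, frames {6,0,3,4}
3: hit
6: hit
0: hit
9: fault, evict 4, frames {3,6,0,9}
3: hit
8: fault, evict 6, frames {0,9,3,8}
Page faults: 8.

8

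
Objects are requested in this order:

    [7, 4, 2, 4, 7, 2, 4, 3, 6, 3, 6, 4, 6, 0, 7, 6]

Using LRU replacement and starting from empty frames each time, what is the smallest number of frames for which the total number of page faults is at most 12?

2

f=1: 16 faults
f=2: 12 faults
f=3: 7 faults
f=4: 7 faults
f=5: 7 faults
f=6: 6 faults
Smallest f with faults ≤ 12 is 2.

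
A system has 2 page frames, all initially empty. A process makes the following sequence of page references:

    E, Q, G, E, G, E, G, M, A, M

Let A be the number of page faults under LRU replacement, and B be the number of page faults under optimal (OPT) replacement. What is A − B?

Under LRU: F F F F . . . F F . → 6 faults.
Under OPT: F F F . . . . F F . → 5 faults.
A − B = 6 − 5 = 1.

1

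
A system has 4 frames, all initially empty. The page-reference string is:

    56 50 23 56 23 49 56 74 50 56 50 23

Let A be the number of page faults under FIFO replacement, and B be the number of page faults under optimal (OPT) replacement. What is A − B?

3

Under FIFO: F F F . . F . F . F F F → 8 faults.
Under OPT: F F F . . F . F . . . . → 5 faults.
A − B = 8 − 5 = 3.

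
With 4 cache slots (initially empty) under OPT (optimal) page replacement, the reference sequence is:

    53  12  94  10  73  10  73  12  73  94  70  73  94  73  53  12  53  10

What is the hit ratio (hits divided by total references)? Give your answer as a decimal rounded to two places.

0.56

53 → fault, frames {53}
12 → fault, frames {53,12}
94 → fault, frames {53,12,94}
10 → fault, frames {53,12,94,10}
73 → fault, evict 53, frames {12,94,10,73}
10 → hit
73 → hit
12 → hit
73 → hit
94 → hit
70 → fault, evict 10, frames {12,94,73,70}
73 → hit
94 → hit
73 → hit
53 → fault, evict 70, frames {12,94,73,53}
12 → hit
53 → hit
10 → fault, evict 53, frames {12,94,73,10}
Hits: 10 of 18 references → 10/18 = 0.5556.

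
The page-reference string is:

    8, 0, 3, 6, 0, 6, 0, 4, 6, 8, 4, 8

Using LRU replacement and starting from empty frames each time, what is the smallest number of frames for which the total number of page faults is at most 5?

5

f=1: 12 faults
f=2: 9 faults
f=3: 6 faults
f=4: 6 faults
f=5: 5 faults
Smallest f with faults ≤ 5 is 5.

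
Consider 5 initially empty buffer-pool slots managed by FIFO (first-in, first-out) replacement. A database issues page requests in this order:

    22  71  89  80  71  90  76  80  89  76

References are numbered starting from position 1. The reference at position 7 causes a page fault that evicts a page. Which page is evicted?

22

pos 1: 22: fault, frames (22)
pos 2: 71: fault, frames (22 71)
pos 3: 89: fault, frames (22 71 89)
pos 4: 80: fault, frames (22 71 89 80)
pos 5: 71: hit
pos 6: 90: fault, frames (22 71 89 80 90)
pos 7: 76: fault, evict 22, frames (71 89 80 90 76)
At position 7, page 22 is evicted.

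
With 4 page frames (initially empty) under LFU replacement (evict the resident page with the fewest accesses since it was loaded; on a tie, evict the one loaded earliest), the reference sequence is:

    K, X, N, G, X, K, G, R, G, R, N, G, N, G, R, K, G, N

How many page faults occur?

K -> miss, frames {K}
X -> miss, frames {K,X}
N -> miss, frames {K,X,N}
G -> miss, frames {K,X,N,G}
X -> hit
K -> hit
G -> hit
R -> miss, evict N, frames {K,X,G,R}
G -> hit
R -> hit
N -> miss, evict K, frames {X,G,R,N}
G -> hit
N -> hit
G -> hit
R -> hit
K -> miss, evict X, frames {G,R,N,K}
G -> hit
N -> hit
Page faults: 7.

7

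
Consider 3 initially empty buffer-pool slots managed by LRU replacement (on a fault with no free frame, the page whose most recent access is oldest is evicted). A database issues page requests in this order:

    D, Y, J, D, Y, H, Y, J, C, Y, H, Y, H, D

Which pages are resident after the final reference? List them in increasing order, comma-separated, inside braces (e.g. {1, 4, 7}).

D: fault, frames (D)
Y: fault, frames (D Y)
J: fault, frames (D Y J)
D: hit
Y: hit
H: fault, evict J, frames (D Y H)
Y: hit
J: fault, evict D, frames (H Y J)
C: fault, evict H, frames (Y J C)
Y: hit
H: fault, evict J, frames (C Y H)
Y: hit
H: hit
D: fault, evict C, frames (Y H D)

{D, H, Y}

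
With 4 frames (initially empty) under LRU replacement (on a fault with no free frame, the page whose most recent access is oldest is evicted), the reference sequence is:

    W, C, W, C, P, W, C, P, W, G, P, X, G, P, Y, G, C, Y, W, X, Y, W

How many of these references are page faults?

W -> miss, frames [W]
C -> miss, frames [W, C]
W -> hit
C -> hit
P -> miss, frames [W, C, P]
W -> hit
C -> hit
P -> hit
W -> hit
G -> miss, frames [C, P, W, G]
P -> hit
X -> miss, evict C, frames [W, G, P, X]
G -> hit
P -> hit
Y -> miss, evict W, frames [X, G, P, Y]
G -> hit
C -> miss, evict X, frames [P, Y, G, C]
Y -> hit
W -> miss, evict P, frames [G, C, Y, W]
X -> miss, evict G, frames [C, Y, W, X]
Y -> hit
W -> hit
Page faults: 9.

9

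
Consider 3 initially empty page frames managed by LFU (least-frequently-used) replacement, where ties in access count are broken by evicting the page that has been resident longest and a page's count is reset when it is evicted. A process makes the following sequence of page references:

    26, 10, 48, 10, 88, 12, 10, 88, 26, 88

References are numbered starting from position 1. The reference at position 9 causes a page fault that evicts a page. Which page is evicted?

12

pos 1: 26: miss, frames {26}
pos 2: 10: miss, frames {26,10}
pos 3: 48: miss, frames {26,10,48}
pos 4: 10: hit
pos 5: 88: miss, evict 26, frames {10,48,88}
pos 6: 12: miss, evict 48, frames {10,88,12}
pos 7: 10: hit
pos 8: 88: hit
pos 9: 26: miss, evict 12, frames {10,88,26}
At position 9, page 12 is evicted.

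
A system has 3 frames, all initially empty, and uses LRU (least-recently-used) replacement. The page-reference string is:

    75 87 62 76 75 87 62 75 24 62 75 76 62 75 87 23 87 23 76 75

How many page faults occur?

75: fault, frames {75}
87: fault, frames {75,87}
62: fault, frames {75,87,62}
76: fault, evict 75, frames {87,62,76}
75: fault, evict 87, frames {62,76,75}
87: fault, evict 62, frames {76,75,87}
62: fault, evict 76, frames {75,87,62}
75: hit
24: fault, evict 87, frames {62,75,24}
62: hit
75: hit
76: fault, evict 24, frames {62,75,76}
62: hit
75: hit
87: fault, evict 76, frames {62,75,87}
23: fault, evict 62, frames {75,87,23}
87: hit
23: hit
76: fault, evict 75, frames {87,23,76}
75: fault, evict 87, frames {23,76,75}
Page faults: 13.

13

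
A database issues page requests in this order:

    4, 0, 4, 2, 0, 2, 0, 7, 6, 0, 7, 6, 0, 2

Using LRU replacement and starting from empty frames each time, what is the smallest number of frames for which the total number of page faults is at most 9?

3

f=1: 14 faults
f=2: 11 faults
f=3: 6 faults
f=4: 5 faults
f=5: 5 faults
Smallest f with faults ≤ 9 is 3.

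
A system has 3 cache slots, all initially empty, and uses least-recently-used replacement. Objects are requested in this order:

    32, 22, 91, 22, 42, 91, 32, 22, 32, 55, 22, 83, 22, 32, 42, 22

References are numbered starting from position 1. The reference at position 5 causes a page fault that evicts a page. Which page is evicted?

pos 1: 32 → fault, frames {32}
pos 2: 22 → fault, frames {32,22}
pos 3: 91 → fault, frames {32,22,91}
pos 4: 22 → hit
pos 5: 42 → fault, evict 32, frames {91,22,42}
At position 5, page 32 is evicted.

32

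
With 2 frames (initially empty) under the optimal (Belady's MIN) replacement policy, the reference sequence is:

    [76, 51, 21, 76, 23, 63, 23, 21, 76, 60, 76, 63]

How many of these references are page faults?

76 -> fault, frames [76]
51 -> fault, frames [76, 51]
21 -> fault, evict 51, frames [76, 21]
76 -> hit
23 -> fault, evict 76, frames [21, 23]
63 -> fault, evict 21, frames [23, 63]
23 -> hit
21 -> fault, evict 23, frames [63, 21]
76 -> fault, evict 21, frames [63, 76]
60 -> fault, evict 63, frames [76, 60]
76 -> hit
63 -> fault, evict 60, frames [76, 63]
Page faults: 9.

9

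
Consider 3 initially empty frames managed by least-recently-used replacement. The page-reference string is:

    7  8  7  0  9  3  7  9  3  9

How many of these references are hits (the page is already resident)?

7 → miss, frames {7}
8 → miss, frames {7,8}
7 → hit
0 → miss, frames {8,7,0}
9 → miss, evict 8, frames {7,0,9}
3 → miss, evict 7, frames {0,9,3}
7 → miss, evict 0, frames {9,3,7}
9 → hit
3 → hit
9 → hit
Hits: 4.

4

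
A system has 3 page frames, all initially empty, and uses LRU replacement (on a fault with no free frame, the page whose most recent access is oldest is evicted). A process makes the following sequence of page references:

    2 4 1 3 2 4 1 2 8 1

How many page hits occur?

2

2: miss, frames (2)
4: miss, frames (2 4)
1: miss, frames (2 4 1)
3: miss, evict 2, frames (4 1 3)
2: miss, evict 4, frames (1 3 2)
4: miss, evict 1, frames (3 2 4)
1: miss, evict 3, frames (2 4 1)
2: hit
8: miss, evict 4, frames (1 2 8)
1: hit
Hits: 2.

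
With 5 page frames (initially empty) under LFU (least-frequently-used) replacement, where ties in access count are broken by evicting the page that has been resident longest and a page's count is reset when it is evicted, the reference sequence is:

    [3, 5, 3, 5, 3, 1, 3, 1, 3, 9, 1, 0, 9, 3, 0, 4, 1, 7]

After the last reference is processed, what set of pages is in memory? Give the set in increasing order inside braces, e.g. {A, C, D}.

{0, 1, 3, 7, 9}

3: miss, frames [3]
5: miss, frames [3, 5]
3: hit
5: hit
3: hit
1: miss, frames [3, 5, 1]
3: hit
1: hit
3: hit
9: miss, frames [3, 5, 1, 9]
1: hit
0: miss, frames [3, 5, 1, 9, 0]
9: hit
3: hit
0: hit
4: miss, evict 5, frames [3, 1, 9, 0, 4]
1: hit
7: miss, evict 4, frames [3, 1, 9, 0, 7]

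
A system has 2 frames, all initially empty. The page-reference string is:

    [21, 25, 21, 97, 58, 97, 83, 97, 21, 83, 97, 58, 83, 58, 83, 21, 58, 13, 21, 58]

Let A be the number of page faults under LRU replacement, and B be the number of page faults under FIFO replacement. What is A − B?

Under LRU: F F . F F . F . F F F F F . . F F F F F → 15 faults.
Under FIFO: F F . F F . F F F F F F F . . F F F F F → 16 faults.
A − B = 15 − 16 = -1.

-1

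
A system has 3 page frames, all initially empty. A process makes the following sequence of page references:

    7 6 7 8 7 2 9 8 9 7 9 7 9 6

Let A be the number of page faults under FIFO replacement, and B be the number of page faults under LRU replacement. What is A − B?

Under FIFO: F F . F . F F . . F . . . F → 7 faults.
Under LRU: F F . F . F F F . F . . . F → 8 faults.
A − B = 7 − 8 = -1.

-1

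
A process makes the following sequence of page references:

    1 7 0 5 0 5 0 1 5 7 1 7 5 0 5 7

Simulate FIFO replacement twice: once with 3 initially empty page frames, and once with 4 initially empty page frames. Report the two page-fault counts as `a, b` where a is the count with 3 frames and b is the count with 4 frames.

8, 4

3 frames: F F F F . . . F . F . . . F F . → 8 faults.
4 frames: F F F F . . . . . . . . . . . . → 4 faults.
4 < 8: adding a frame reduced faults, as is typical.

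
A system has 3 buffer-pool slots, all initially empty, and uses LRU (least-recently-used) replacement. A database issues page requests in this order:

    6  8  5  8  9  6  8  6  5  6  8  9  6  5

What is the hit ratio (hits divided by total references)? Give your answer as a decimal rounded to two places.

0.43

6 → miss, frames {6}
8 → miss, frames {6,8}
5 → miss, frames {6,8,5}
8 → hit
9 → miss, evict 6, frames {5,8,9}
6 → miss, evict 5, frames {8,9,6}
8 → hit
6 → hit
5 → miss, evict 9, frames {8,6,5}
6 → hit
8 → hit
9 → miss, evict 5, frames {6,8,9}
6 → hit
5 → miss, evict 8, frames {9,6,5}
Hits: 6 of 14 references → 6/14 = 0.4286.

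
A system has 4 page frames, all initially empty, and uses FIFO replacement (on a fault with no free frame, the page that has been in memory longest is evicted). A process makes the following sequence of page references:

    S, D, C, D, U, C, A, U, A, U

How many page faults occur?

5

S -> fault, frames (S)
D -> fault, frames (S D)
C -> fault, frames (S D C)
D -> hit
U -> fault, frames (S D C U)
C -> hit
A -> fault, evict S, frames (D C U A)
U -> hit
A -> hit
U -> hit
Page faults: 5.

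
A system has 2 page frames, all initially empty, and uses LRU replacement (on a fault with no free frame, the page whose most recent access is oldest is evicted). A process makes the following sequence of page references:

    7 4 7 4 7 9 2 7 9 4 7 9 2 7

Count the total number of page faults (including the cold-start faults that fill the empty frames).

11

7 -> miss, frames [7]
4 -> miss, frames [7, 4]
7 -> hit
4 -> hit
7 -> hit
9 -> miss, evict 4, frames [7, 9]
2 -> miss, evict 7, frames [9, 2]
7 -> miss, evict 9, frames [2, 7]
9 -> miss, evict 2, frames [7, 9]
4 -> miss, evict 7, frames [9, 4]
7 -> miss, evict 9, frames [4, 7]
9 -> miss, evict 4, frames [7, 9]
2 -> miss, evict 7, frames [9, 2]
7 -> miss, evict 9, frames [2, 7]
Page faults: 11.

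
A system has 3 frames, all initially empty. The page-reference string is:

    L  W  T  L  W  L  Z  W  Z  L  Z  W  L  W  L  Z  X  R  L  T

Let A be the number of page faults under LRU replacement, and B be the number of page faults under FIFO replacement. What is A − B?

Under LRU: F F F . . . F . . . . . . . . . F F F F → 8 faults.
Under FIFO: F F F . . . F . . F . F . . . . F F F F → 10 faults.
A − B = 8 − 10 = -2.

-2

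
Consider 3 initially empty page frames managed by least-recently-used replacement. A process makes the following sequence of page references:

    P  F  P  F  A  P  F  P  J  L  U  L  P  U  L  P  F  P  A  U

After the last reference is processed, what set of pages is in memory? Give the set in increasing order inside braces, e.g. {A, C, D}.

P: miss, frames [P]
F: miss, frames [P, F]
P: hit
F: hit
A: miss, frames [P, F, A]
P: hit
F: hit
P: hit
J: miss, evict A, frames [F, P, J]
L: miss, evict F, frames [P, J, L]
U: miss, evict P, frames [J, L, U]
L: hit
P: miss, evict J, frames [U, L, P]
U: hit
L: hit
P: hit
F: miss, evict U, frames [L, P, F]
P: hit
A: miss, evict L, frames [F, P, A]
U: miss, evict F, frames [P, A, U]

{A, P, U}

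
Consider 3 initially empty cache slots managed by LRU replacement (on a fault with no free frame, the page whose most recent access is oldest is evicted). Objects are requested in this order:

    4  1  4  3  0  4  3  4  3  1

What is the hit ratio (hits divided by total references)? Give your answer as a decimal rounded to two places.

0.50

4 → fault, frames {4}
1 → fault, frames {4,1}
4 → hit
3 → fault, frames {1,4,3}
0 → fault, evict 1, frames {4,3,0}
4 → hit
3 → hit
4 → hit
3 → hit
1 → fault, evict 0, frames {4,3,1}
Hits: 5 of 10 references → 5/10 = 0.5000.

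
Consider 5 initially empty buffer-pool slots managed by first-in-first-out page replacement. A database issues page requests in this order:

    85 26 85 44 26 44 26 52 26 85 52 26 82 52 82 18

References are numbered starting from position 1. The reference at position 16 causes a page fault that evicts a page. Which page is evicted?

85

pos 1: 85: miss, frames (85)
pos 2: 26: miss, frames (85 26)
pos 3: 85: hit
pos 4: 44: miss, frames (85 26 44)
pos 5: 26: hit
pos 6: 44: hit
pos 7: 26: hit
pos 8: 52: miss, frames (85 26 44 52)
pos 9: 26: hit
pos 10: 85: hit
pos 11: 52: hit
pos 12: 26: hit
pos 13: 82: miss, frames (85 26 44 52 82)
pos 14: 52: hit
pos 15: 82: hit
pos 16: 18: miss, evict 85, frames (26 44 52 82 18)
At position 16, page 85 is evicted.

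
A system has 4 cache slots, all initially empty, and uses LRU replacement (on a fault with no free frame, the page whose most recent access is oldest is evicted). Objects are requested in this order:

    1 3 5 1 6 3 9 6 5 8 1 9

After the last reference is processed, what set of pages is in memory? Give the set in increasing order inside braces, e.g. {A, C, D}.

1 → miss, frames [1]
3 → miss, frames [1, 3]
5 → miss, frames [1, 3, 5]
1 → hit
6 → miss, frames [3, 5, 1, 6]
3 → hit
9 → miss, evict 5, frames [1, 6, 3, 9]
6 → hit
5 → miss, evict 1, frames [3, 9, 6, 5]
8 → miss, evict 3, frames [9, 6, 5, 8]
1 → miss, evict 9, frames [6, 5, 8, 1]
9 → miss, evict 6, frames [5, 8, 1, 9]

{1, 5, 8, 9}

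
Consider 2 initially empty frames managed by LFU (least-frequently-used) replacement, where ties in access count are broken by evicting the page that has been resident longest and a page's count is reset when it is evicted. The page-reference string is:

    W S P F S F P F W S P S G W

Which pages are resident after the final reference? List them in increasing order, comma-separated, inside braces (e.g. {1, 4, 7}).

W: miss, frames {W}
S: miss, frames {W,S}
P: miss, evict W, frames {S,P}
F: miss, evict S, frames {P,F}
S: miss, evict P, frames {F,S}
F: hit
P: miss, evict S, frames {F,P}
F: hit
W: miss, evict P, frames {F,W}
S: miss, evict W, frames {F,S}
P: miss, evict S, frames {F,P}
S: miss, evict P, frames {F,S}
G: miss, evict S, frames {F,G}
W: miss, evict G, frames {F,W}

{F, W}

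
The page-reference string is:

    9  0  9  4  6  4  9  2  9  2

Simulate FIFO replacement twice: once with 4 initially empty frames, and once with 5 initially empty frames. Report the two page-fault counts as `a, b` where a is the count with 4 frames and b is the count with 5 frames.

4 frames: F F . F F . . F F . → 6 faults.
5 frames: F F . F F . . F . . → 5 faults.
5 < 6: adding a frame reduced faults, as is typical.

6, 5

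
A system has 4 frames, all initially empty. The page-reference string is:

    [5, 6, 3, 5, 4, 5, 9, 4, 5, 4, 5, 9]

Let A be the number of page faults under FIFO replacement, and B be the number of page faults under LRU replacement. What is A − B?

Under FIFO: F F F . F . F . F . . . → 6 faults.
Under LRU: F F F . F . F . . . . . → 5 faults.
A − B = 6 − 5 = 1.

1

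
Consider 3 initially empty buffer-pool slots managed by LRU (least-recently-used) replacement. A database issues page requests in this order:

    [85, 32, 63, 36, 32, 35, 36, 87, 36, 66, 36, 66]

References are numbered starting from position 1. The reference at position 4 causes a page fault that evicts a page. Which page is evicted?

pos 1: 85 → fault, frames (85)
pos 2: 32 → fault, frames (85 32)
pos 3: 63 → fault, frames (85 32 63)
pos 4: 36 → fault, evict 85, frames (32 63 36)
At position 4, page 85 is evicted.

85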